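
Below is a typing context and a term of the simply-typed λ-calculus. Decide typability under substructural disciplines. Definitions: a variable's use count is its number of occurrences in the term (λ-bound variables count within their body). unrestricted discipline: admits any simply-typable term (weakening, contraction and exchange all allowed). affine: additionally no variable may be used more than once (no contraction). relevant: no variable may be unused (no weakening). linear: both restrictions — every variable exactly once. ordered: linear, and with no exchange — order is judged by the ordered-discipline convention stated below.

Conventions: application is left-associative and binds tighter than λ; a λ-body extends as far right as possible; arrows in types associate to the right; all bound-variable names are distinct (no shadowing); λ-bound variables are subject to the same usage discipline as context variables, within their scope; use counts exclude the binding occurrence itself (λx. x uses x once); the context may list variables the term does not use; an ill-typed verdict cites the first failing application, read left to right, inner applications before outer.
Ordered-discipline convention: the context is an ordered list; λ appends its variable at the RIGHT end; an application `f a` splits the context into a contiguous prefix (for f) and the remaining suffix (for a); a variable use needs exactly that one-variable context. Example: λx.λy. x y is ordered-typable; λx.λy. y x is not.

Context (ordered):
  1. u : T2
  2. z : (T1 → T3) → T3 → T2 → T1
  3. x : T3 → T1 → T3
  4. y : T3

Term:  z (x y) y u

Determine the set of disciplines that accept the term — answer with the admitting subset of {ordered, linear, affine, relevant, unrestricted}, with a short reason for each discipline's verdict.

admitting disciplines: relevant, unrestricted
variable uses: u: 1×, z: 1×, x: 1×, y: 2×
left-to-right use order: z, x, y, y, u
typing: ✓ — T1
ordered: ✗ — y ×2 used more than once (contraction)
linear: ✗ — y ×2 used more than once (contraction)
affine: ✗ — y ×2 used more than once (contraction)
relevant: ✓ — u, z, x, y: all used, weakening unneeded
unrestricted: ✓ — simply typable at T1; W, C, E all held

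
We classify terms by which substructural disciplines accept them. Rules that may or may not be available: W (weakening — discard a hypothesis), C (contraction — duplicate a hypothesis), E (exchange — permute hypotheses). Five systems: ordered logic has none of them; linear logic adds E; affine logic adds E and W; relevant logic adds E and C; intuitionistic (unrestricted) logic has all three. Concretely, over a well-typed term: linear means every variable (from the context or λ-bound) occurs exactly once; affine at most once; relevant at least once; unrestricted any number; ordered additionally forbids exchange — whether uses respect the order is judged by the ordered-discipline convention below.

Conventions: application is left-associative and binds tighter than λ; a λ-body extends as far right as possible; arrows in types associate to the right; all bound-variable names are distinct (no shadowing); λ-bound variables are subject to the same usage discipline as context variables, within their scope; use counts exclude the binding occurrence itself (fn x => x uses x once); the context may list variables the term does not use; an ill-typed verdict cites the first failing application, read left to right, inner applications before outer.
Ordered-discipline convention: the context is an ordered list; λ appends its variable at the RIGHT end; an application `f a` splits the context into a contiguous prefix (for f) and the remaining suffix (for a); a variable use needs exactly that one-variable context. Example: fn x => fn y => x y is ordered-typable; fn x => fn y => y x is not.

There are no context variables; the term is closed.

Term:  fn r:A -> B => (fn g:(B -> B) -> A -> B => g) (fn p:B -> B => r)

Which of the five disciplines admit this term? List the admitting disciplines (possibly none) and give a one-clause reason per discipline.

admitted in: affine, unrestricted
usage: r (bound) ×1, g (bound) ×1, p (bound) ×0
left-to-right use order: g, r
typing: the term checks, with type (A -> B) -> (B -> B) -> A -> B
ordered: ✗ — p left unused
linear: ✗ — p left unused
affine: ✓ — r, g, p: no repeats, contraction unneeded
relevant: ✗ — p left unused
unrestricted: ✓ — simply typable at (A -> B) -> (B -> B) -> A -> B; W, C, E all held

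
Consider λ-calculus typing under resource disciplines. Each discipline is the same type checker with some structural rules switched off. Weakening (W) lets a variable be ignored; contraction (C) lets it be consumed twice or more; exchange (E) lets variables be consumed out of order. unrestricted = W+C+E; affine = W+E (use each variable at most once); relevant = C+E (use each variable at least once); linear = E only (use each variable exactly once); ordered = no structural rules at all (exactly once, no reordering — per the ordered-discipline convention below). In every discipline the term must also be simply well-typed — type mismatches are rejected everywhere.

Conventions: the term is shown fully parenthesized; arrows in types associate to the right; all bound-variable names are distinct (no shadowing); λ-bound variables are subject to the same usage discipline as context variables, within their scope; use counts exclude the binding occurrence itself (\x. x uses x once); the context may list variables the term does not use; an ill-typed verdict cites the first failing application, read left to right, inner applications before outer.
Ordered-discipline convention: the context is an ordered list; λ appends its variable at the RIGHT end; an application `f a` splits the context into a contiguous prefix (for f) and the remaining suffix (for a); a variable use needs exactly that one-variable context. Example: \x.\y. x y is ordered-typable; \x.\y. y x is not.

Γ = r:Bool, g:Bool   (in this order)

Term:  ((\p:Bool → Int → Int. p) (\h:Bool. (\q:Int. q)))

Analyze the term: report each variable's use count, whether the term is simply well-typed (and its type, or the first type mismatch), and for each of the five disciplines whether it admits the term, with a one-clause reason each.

variable uses: r: 0×, g: 0×, p (bound): 1×, h (bound): 0×, q (bound): 1×
order of uses: p, q
typing: well-typed at Bool → Int → Int
ordered: ✗, unused: r, g, h — weakening required
linear: ✗, unused: r, g, h — weakening required
affine: ✓, r, g, p, h, q: no repeats, contraction unneeded
relevant: ✗, unused: r, g, h — weakening required
unrestricted: ✓, simply typable at Bool → Int → Int; W, C, E all held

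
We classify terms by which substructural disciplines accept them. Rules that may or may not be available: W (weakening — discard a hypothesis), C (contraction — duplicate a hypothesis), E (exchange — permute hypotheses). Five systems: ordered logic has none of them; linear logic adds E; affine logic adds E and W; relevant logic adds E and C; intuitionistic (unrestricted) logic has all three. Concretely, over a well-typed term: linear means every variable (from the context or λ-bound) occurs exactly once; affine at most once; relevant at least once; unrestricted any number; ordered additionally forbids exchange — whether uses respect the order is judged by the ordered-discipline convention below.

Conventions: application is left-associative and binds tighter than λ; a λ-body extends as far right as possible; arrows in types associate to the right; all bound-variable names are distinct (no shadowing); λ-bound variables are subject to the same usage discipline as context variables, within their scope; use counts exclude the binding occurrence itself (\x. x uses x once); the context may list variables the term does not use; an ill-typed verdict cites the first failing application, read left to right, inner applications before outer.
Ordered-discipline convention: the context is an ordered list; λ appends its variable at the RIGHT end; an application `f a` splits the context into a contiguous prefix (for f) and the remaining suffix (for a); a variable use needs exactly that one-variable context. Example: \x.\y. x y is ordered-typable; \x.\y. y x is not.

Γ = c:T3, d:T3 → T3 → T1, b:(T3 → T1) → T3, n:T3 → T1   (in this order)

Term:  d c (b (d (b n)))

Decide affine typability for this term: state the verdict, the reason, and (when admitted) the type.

no — repeated use of d ×2, b ×2
counts: c=1; d=2; b=2; n=1
left-to-right use order: d, c, b, d, b, n
typing: well-typed — term : T1
per-discipline verdicts: ordered ✗, linear ✗, affine ✗, relevant ✓, unrestricted ✓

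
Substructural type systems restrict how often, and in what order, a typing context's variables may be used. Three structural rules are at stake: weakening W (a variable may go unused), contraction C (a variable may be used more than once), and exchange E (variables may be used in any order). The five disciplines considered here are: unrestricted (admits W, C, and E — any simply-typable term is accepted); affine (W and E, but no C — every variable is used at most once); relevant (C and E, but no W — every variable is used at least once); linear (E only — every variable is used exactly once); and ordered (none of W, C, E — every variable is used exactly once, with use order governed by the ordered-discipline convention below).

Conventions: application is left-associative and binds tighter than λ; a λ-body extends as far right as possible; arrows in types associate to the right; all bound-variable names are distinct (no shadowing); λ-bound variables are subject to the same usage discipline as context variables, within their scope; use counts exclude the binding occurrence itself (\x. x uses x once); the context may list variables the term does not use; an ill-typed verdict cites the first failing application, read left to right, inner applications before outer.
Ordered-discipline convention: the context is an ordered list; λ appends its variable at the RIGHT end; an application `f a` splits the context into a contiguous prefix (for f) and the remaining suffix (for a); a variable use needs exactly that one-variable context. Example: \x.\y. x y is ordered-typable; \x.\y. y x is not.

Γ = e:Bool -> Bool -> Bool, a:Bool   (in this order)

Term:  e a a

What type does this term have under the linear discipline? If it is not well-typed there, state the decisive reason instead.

not well-typed under linear — a ×2 used more than once (contraction)
variable uses: e ×1, a ×2
order of uses: e, a, a
typing: the term checks, with type Bool
summary: ordered ✗ · linear ✗ · affine ✗ · relevant ✓ · unrestricted ✓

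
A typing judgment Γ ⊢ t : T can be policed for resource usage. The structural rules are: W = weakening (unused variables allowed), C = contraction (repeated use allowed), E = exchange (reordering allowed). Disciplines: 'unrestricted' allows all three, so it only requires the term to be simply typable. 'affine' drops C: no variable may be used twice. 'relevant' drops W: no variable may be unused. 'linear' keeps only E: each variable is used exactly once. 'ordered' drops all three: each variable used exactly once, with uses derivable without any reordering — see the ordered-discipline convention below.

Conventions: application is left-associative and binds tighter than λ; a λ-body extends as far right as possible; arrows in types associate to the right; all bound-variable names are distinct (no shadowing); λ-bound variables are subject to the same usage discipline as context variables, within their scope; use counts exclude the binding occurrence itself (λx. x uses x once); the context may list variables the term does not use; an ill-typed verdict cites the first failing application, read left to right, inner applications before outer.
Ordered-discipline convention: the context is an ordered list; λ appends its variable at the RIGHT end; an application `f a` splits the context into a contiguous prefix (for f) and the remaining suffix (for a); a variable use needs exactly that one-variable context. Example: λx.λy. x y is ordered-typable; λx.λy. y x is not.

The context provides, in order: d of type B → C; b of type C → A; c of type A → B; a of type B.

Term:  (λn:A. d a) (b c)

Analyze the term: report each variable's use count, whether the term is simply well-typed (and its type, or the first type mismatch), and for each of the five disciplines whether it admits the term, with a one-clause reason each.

counts: d ×1; b ×1; c ×1; a ×1; n (bound) ×0
use order (left to right): d, a, b, c
typing: ill-typed: an argument A → B mismatches the expected C
ordered: ✗, a type mismatch blocks all five
linear: ✗, the type mismatch rejects it
affine: ✗, not simply typable
relevant: ✗, fails simple typing
unrestricted: ✗, a type mismatch blocks all five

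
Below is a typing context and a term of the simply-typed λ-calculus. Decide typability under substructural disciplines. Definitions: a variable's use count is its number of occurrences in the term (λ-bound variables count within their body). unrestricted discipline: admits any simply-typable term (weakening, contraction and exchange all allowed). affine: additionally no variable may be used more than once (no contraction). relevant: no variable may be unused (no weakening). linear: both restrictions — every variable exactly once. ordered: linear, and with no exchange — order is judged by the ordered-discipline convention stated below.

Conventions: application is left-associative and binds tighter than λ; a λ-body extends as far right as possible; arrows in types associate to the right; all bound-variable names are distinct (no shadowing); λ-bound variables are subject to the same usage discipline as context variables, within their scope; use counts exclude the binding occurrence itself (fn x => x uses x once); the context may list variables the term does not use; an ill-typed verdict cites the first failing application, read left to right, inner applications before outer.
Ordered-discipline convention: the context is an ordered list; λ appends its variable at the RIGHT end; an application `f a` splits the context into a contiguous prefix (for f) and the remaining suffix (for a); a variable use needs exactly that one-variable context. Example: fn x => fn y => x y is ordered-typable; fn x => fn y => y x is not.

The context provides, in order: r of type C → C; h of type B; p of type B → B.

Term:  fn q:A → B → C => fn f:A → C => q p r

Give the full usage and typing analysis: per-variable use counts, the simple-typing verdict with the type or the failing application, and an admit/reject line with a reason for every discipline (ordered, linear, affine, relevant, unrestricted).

use counts: r ×1; h ×0; p ×1; q (bound) ×1; f (bound) ×0
order of uses: q, p, r
typing: ill-typed: argument of type B → B where A is required
ordered: ✗, a type mismatch blocks all five
linear: ✗, the type mismatch rejects it
affine: ✗, not simply typable
relevant: ✗, fails simple typing
unrestricted: ✗, a type mismatch blocks all five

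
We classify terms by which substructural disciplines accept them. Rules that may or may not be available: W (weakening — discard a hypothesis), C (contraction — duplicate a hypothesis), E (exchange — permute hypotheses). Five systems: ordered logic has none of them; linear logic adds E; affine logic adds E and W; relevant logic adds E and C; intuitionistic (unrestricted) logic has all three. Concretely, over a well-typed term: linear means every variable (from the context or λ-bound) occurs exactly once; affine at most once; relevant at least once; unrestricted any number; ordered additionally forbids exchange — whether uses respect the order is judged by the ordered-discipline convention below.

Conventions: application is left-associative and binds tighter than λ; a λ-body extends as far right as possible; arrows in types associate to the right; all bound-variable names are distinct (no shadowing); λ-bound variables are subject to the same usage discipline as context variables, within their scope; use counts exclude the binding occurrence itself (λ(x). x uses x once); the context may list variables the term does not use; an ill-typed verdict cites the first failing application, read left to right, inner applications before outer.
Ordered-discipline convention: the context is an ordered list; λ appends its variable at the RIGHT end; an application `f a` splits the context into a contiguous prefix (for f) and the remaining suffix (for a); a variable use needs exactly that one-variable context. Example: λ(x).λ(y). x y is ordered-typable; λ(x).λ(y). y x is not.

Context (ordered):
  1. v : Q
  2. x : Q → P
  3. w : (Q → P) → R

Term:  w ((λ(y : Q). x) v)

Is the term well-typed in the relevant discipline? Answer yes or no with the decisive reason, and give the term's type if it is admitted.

no — unused: y — weakening required
variable uses: v=1; x=1; w=1; y (λ-bound)=0
use order (left to right): w, x, v
typing: well-typed at R
across the five disciplines: ordered ✗; linear ✗; affine ✓; relevant ✗; unrestricted ✓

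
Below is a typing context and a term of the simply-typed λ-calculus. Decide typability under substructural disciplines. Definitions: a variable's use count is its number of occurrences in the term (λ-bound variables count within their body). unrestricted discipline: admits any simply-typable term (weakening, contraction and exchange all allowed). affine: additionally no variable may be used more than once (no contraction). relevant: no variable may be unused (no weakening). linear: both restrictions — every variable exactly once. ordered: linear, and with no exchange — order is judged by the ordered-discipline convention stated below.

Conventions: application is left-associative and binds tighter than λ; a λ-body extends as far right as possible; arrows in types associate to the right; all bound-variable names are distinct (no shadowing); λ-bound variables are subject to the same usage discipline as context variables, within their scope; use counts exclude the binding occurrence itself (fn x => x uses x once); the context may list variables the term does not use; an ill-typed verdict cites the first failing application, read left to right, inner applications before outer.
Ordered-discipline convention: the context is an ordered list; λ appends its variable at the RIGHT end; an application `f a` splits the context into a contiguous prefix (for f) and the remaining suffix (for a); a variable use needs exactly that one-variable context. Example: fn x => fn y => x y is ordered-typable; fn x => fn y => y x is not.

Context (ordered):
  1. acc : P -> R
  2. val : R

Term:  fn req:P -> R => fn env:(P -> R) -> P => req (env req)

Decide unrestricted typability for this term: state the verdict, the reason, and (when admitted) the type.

yes — typability at (P -> R) -> ((P -> R) -> P) -> R is all that's needed; term : (P -> R) -> ((P -> R) -> P) -> R
use counts: acc: 0×, val: 0×, req (λ-bound): 2×, env (λ-bound): 1×
order of uses: req, env, req
typing: well-typed at (P -> R) -> ((P -> R) -> P) -> R
per-discipline verdicts: ordered ✗ · linear ✗ · affine ✗ · relevant ✗ · unrestricted ✓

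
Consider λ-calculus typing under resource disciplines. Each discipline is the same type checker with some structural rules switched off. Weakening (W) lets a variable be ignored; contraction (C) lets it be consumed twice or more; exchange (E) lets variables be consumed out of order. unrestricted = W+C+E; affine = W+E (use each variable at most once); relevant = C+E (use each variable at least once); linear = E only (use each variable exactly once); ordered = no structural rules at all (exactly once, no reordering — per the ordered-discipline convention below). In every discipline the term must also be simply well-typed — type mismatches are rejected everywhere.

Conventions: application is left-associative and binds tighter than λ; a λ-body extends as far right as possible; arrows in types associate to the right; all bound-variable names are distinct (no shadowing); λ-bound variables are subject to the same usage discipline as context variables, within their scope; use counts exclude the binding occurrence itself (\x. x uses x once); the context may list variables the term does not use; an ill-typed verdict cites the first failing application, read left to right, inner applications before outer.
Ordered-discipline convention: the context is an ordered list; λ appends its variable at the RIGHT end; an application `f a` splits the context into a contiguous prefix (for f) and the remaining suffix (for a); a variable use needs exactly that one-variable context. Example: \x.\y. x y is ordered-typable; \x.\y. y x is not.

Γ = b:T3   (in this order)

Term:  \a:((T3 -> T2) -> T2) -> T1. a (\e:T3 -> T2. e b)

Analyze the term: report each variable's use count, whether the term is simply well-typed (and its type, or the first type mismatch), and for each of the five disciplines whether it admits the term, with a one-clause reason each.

usage: b: 1×; a (bound): 1×; e (bound): 1×
order of uses: a, e, b
typing: well-typed — term : (((T3 -> T2) -> T2) -> T1) -> T1
ordered: ✗, no ordered split (uses run a, e, b)
linear: ✓, single use per variable (b, a, e)
affine: ✓, at most one use each (b, a, e)
relevant: ✓, at least one use each (b, a, e)
unrestricted: ✓, well-typed at (((T3 -> T2) -> T2) -> T1) -> T1; no restrictions here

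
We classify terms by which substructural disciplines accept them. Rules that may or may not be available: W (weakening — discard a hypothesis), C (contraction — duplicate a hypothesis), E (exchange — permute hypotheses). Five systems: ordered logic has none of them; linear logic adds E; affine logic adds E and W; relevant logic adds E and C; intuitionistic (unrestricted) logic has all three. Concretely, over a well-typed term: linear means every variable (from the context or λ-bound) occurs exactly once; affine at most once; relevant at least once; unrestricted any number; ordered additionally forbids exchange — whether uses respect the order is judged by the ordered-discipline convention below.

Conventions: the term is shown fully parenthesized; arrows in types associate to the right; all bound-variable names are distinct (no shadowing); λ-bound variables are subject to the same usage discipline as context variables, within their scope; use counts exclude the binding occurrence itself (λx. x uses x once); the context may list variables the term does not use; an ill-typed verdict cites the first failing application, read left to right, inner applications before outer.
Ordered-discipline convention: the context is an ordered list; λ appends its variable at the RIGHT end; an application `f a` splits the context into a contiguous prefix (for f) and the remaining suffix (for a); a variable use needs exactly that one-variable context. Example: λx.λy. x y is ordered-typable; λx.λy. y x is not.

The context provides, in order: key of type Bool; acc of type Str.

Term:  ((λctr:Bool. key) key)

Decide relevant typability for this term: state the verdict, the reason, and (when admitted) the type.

no — needs weakening: acc, ctr unused
usage: key: 2×; acc: 0×; ctr (bound): 0×
uses in reading order: key, key
typing: well-typed at Bool
all disciplines: ordered ✗ · linear ✗ · affine ✗ · relevant ✗ · unrestricted ✓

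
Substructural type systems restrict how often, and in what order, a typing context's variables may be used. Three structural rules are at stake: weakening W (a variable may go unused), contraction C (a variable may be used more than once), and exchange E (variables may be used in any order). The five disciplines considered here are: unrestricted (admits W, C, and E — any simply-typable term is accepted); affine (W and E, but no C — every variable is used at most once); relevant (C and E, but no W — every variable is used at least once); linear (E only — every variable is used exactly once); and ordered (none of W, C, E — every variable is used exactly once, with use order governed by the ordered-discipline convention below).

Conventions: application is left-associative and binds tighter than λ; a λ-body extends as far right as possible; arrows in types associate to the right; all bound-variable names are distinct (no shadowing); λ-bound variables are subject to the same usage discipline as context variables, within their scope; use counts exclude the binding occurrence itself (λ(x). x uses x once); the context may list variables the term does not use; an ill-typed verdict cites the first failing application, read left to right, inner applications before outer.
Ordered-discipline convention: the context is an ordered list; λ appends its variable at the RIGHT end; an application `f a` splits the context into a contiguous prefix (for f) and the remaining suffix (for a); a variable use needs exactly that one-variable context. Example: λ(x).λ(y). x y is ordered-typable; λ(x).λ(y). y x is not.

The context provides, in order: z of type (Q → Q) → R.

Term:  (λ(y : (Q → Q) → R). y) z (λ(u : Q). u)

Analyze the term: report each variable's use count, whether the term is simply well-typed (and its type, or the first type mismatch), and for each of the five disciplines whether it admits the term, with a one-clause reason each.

counts: z=1; y (bound)=1; u (bound)=1
use order (left to right): y, z, u
typing: ✓ — R
ordered ✓ (single-use (z, y, u), ordered derivation ok)
linear ✓ (single use per variable (z, y, u))
affine ✓ (z, y, u: no repeats, contraction unneeded)
relevant ✓ (none of z, y, u goes unused)
unrestricted ✓ (typability at R is all that's needed)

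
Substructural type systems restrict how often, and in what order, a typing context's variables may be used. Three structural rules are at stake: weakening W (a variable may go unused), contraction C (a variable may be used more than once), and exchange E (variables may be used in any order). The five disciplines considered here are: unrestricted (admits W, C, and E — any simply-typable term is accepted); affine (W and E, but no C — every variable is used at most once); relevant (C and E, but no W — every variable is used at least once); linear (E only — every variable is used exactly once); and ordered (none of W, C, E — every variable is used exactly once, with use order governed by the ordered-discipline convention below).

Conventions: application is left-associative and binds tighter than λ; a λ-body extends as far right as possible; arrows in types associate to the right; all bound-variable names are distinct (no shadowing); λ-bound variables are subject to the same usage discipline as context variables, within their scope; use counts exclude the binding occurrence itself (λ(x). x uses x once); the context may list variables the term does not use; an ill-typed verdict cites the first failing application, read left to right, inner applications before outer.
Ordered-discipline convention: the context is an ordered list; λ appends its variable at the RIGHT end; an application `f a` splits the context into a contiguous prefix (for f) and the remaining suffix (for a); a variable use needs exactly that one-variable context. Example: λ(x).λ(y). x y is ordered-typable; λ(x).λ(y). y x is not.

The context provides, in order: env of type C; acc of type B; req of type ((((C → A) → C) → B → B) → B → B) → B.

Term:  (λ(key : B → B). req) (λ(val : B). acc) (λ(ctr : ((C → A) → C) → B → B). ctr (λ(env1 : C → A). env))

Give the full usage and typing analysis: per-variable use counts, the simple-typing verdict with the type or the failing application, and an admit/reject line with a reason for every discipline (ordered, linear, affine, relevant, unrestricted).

counts: env: 1, acc: 1, req: 1, key [bound]: 0, val [bound]: 0, ctr [bound]: 1, env1 [bound]: 0
uses in reading order: req, acc, ctr, env
typing: well-typed at B
ordered: ✗ — needs weakening: key, val, env1 unused
linear: ✗ — needs weakening: key, val, env1 unused
affine: ✓ — none of env, acc, req, key, val, ctr, env1 used more than once
relevant: ✗ — needs weakening: key, val, env1 unused
unrestricted: ✓ — type-checks (B) and nothing is barred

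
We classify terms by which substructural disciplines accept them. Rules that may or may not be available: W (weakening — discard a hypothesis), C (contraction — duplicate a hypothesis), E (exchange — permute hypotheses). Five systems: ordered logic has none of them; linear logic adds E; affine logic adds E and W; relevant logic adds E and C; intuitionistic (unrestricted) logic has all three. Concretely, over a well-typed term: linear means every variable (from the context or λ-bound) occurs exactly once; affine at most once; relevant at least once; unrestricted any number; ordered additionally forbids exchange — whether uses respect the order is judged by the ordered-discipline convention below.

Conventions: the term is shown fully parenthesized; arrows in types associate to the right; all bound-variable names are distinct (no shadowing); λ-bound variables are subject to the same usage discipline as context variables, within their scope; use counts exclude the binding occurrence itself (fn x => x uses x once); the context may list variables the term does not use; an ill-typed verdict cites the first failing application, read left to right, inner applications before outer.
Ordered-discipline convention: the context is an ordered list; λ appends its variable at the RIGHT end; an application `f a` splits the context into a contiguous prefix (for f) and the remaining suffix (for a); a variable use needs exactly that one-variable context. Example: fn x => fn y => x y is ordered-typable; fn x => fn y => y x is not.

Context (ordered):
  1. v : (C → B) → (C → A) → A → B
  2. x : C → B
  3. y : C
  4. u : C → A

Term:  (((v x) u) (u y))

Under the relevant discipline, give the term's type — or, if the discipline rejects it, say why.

term : B
usage: v ×1; x ×1; y ×1; u ×2
use order (left to right): v, x, u, u, y
typing: well-typed — term : B
per-discipline verdicts: ordered ✗, linear ✗, affine ✗, relevant ✓, unrestricted ✓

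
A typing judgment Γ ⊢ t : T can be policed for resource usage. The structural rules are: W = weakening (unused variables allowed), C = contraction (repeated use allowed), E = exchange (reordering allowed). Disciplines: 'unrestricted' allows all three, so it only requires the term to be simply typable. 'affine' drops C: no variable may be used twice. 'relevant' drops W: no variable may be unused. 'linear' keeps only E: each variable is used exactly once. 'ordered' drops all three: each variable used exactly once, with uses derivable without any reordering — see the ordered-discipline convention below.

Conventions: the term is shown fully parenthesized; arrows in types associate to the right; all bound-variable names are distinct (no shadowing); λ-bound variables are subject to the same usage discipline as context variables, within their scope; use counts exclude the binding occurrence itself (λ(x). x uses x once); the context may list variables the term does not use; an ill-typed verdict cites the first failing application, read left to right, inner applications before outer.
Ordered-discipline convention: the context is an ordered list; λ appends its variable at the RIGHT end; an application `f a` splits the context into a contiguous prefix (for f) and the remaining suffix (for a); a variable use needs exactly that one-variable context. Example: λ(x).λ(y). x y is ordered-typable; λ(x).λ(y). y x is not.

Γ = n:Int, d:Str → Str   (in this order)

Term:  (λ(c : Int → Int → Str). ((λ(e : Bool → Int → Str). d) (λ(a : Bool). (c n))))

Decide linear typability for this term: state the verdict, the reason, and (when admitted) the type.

no — e, a left unused
variable uses: n: 1×; d: 1×; c [bound]: 1×; e [bound]: 0×; a [bound]: 0×
order of uses: d, c, n
typing: ✓ — (Int → Int → Str) → Str → Str
summary: ordered ✗; linear ✗; affine ✓; relevant ✗; unrestricted ✓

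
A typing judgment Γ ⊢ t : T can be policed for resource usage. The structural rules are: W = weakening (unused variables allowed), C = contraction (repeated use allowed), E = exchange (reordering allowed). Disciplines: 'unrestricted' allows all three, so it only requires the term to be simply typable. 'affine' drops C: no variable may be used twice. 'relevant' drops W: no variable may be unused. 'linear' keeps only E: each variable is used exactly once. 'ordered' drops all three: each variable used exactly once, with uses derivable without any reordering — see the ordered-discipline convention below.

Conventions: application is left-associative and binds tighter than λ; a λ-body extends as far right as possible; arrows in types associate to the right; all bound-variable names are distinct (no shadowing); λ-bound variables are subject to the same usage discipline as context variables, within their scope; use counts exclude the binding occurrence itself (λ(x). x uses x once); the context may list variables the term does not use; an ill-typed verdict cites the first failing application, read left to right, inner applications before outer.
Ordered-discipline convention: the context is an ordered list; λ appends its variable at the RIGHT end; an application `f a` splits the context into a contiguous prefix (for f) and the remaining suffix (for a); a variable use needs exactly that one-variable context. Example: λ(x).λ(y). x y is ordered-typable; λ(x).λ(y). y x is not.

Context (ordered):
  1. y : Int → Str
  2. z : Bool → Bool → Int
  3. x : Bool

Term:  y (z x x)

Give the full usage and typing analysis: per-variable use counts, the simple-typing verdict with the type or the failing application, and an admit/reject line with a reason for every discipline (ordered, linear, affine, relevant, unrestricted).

use counts: y ×1; z ×1; x ×2
order of uses: y, z, x, x
typing: well-typed — term : Str
ordered: ✗, needs contraction — x ×2
linear: ✗, needs contraction — x ×2
affine: ✗, needs contraction — x ×2
relevant: ✓, every one of y, z, x appears
unrestricted: ✓, typability at Str is all that's needed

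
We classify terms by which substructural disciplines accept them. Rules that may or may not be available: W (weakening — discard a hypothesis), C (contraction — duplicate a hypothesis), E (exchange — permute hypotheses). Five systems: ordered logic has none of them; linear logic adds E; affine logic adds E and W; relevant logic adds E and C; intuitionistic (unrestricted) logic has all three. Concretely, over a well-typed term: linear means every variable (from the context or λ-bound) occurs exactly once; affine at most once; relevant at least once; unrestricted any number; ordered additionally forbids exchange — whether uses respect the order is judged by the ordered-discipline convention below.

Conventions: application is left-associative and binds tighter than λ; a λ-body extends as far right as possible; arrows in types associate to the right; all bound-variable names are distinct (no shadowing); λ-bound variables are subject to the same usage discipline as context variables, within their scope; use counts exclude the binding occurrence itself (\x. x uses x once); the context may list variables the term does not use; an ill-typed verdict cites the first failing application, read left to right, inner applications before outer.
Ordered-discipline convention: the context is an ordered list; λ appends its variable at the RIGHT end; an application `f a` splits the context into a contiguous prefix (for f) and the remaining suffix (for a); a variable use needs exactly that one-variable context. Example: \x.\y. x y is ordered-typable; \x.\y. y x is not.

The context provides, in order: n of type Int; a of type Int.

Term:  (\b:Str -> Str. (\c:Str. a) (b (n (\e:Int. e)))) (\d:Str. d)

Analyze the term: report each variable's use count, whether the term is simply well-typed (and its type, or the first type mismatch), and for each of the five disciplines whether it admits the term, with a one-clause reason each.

usage: n=1; a=1; b (λ-bound)=1; c (λ-bound)=0; e (λ-bound)=1; d (λ-bound)=1
use order (left to right): a, b, n, e, d
typing: ill-typed: can't apply a value of type Int
ordered: ✗ — fails simple typing
linear: ✗ — a type mismatch blocks all five
affine: ✗ — the type mismatch rejects it
relevant: ✗ — not simply typable
unrestricted: ✗ — fails simple typing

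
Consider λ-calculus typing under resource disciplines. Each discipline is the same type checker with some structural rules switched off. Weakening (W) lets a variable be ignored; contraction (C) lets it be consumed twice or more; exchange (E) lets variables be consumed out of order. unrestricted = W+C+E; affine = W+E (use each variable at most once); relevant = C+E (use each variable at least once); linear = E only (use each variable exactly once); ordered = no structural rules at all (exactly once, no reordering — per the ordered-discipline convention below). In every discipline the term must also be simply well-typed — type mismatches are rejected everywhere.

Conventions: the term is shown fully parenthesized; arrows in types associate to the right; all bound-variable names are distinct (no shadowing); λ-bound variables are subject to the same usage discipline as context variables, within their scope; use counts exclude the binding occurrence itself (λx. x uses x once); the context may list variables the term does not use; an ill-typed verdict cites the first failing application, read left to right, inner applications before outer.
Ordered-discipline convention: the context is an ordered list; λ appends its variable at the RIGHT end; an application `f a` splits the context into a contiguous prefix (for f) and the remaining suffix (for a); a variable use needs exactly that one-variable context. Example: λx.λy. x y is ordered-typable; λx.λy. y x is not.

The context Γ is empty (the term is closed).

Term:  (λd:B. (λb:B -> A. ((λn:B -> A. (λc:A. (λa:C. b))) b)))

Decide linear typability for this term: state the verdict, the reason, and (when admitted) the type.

no — uses contraction: b ×2; d, n, c, a left unused
use counts: d [bound]=0; b [bound]=2; n [bound]=0; c [bound]=0; a [bound]=0
left-to-right use order: b, b
typing: well-typed at B -> (B -> A) -> A -> C -> B -> A
all disciplines: ordered ✗ | linear ✗ | affine ✗ | relevant ✗ | unrestricted ✓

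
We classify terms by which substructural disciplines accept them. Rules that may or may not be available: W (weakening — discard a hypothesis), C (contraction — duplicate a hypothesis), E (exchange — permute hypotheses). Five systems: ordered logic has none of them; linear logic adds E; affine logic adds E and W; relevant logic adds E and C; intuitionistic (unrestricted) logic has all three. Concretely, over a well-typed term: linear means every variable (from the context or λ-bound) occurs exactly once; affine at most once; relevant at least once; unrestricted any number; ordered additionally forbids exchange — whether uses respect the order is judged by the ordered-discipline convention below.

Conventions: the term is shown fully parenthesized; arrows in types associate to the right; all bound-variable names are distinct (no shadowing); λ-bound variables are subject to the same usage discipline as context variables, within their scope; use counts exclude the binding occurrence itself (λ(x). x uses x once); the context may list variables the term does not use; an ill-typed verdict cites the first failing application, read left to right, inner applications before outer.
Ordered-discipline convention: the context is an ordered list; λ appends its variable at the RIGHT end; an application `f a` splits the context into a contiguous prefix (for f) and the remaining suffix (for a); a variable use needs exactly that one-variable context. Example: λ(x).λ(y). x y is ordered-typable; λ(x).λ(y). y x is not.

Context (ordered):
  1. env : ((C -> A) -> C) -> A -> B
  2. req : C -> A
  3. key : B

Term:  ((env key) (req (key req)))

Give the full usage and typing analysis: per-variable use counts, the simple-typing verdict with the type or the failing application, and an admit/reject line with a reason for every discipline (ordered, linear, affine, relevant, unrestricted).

usage: env: 1×, req: 2×, key: 2×
use order (left to right): env, key, req, key, req
typing: ill-typed: an argument B mismatches the expected (C -> A) -> C
ordered: ✗, a type mismatch blocks all five
linear: ✗, the type mismatch rejects it
affine: ✗, not simply typable
relevant: ✗, fails simple typing
unrestricted: ✗, a type mismatch blocks all five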